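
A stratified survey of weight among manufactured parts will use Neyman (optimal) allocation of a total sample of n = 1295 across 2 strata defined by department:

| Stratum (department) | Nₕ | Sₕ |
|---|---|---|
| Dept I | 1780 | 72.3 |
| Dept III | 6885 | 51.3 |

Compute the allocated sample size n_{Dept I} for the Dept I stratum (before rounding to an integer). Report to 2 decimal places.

345.84

Neyman allocation: nₕ = n·NₕSₕ / Σⱼ NⱼSⱼ.
Σ NⱼSⱼ = 1780·72.3 + 6885·51.3 = 481894.5.
n_{Dept I} = 1295·1780·72.3 / 481894.5 = 345.84.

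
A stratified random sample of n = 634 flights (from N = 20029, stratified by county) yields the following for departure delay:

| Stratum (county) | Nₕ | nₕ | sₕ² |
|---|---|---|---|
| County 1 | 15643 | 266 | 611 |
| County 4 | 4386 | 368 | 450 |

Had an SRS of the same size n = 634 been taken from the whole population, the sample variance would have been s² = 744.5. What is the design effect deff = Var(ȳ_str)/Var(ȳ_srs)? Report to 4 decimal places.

Var(ȳ_str) = Σ Wₕ²(1−fₕ)sₕ²/nₕ with Wₕ = Nₕ/20029:
  County 1: (15643/20029)²·(1−266/15643)·611/266 = 1.3773132
  County 4: (4386/20029)²·(1−368/4386)·450/368 = 0.053718604
  → Var(ȳ_str) = 1.4310318.
Var(ȳ_srs) = (1 − 634/20029)·744.5/634 = 1.1371191.
deff = 1.4310318 / 1.1371191 = 1.2585.

1.2585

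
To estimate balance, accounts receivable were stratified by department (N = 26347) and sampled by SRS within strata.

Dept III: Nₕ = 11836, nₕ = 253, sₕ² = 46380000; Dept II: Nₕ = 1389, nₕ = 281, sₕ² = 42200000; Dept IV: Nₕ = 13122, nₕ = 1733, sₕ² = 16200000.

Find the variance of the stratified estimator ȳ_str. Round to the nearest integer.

Var(ȳ_str) = Σₕ Wₕ²(1 − fₕ)sₕ²/nₕ with Wₕ = Nₕ/N, N = 26347.
Dept III: Wₕ = 0.44923521; term = 0.44923521²·(1 − 0.02137546)·46380000/253 = 36205.445.
Dept II: Wₕ = 0.05271947; term = 0.05271947²·(1 − 0.20230382)·42200000/281 = 332.95519.
Dept IV: Wₕ = 0.49804532; term = 0.49804532²·(1 − 0.13206828)·16200000/1733 = 2012.5178.
Sum = 38550.918.

38551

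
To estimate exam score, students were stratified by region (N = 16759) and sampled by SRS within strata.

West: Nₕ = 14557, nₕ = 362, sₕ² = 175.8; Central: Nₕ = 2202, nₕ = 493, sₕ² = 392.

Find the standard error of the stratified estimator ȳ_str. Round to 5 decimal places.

0.60658

Var(ȳ_str) = Σₕ Wₕ²(1 − fₕ)sₕ²/nₕ with Wₕ = Nₕ/N, N = 16759.
West: Wₕ = 0.86860791; term = 0.86860791²·(1 − 0.02486776)·175.8/362 = 0.35729042.
Central: Wₕ = 0.13139209; term = 0.13139209²·(1 − 0.22388738)·392/493 = 0.010653746.
Sum = 0.36794417.
SE = √(0.36794417) = 0.60658.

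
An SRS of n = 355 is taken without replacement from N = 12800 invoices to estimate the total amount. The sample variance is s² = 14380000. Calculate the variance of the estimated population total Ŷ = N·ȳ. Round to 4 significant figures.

Var(Ŷ) = N²·Var(ȳ) = N²·(1 − n/N)·s²/n.
f = 355/12800 = 0.02773437; Var(ȳ) = 0.97226563·14380000/355 = 39383.605.
Var(Ŷ) = 12800² · 39383.605 = 6.4526098 × 10^12.

6.453 × 10^12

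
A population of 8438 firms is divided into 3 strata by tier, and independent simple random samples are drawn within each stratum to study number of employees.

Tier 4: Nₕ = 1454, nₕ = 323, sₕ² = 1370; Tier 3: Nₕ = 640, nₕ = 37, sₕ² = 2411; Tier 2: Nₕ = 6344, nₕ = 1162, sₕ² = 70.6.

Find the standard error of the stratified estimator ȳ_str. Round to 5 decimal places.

0.69225

Var(ȳ_str) = Σₕ Wₕ²(1 − fₕ)sₕ²/nₕ with Wₕ = Nₕ/N, N = 8438.
Tier 4: Wₕ = 0.17231571; term = 0.17231571²·(1 − 0.22214580)·1370/323 = 0.097963888.
Tier 3: Wₕ = 0.07584736; term = 0.07584736²·(1 − 0.05781250)·2411/37 = 0.35319434.
Tier 2: Wₕ = 0.75183693; term = 0.75183693²·(1 − 0.18316520)·70.6/1162 = 0.028053052.
Sum = 0.47921128.
SE = √(0.47921128) = 0.69225.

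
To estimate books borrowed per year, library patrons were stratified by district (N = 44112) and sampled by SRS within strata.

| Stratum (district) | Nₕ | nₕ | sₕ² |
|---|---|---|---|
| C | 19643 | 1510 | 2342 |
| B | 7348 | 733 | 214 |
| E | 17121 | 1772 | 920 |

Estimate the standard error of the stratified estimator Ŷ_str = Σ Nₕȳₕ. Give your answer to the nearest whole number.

Var(Ŷ_str) = Σₕ Nₕ²(1 − fₕ)sₕ²/nₕ.
C: 19643²·(1 − 1510/19643)·2342/1510 = 5.5244293 × 10^8.
B: 7348²·(1 − 733/7348)·214/733 = 1.4190863 × 10^7.
E: 17121²·(1 − 1772/17121)·920/1772 = 1.3643736 × 10^8.
Sum = 7.0307115 × 10^8.
SE = √(7.0307115 × 10^8) = 26515.

26515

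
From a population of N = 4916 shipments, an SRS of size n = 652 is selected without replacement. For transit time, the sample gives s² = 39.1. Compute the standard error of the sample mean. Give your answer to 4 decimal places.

0.2281

Under SRS without replacement, Var(ȳ) = (1 − f)·s²/n with f = n/N = 652/4916 = 0.13262815.
Var(ȳ) = (1 − 0.13262815)·39.1/652 = 0.86737185·0.059969325 = 0.052015704.
SE(ȳ) = √(0.052015704) = 0.2281.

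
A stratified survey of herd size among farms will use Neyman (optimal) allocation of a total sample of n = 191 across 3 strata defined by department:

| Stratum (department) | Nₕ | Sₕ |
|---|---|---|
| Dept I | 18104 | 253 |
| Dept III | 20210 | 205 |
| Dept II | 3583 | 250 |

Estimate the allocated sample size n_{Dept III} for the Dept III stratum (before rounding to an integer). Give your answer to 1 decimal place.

82.3

Neyman allocation: nₕ = n·NₕSₕ / Σⱼ NⱼSⱼ.
Σ NⱼSⱼ = 18104·253 + 20210·205 + 3583·250 = 9.619112 × 10^6.
n_{Dept III} = 191·20210·205 / (9.619112 × 10^6) = 82.3.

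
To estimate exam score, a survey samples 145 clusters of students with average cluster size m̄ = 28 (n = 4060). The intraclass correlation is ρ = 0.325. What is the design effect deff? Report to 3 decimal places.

deff = 1 + (28 − 1)·0.325 = 1 + 8.775 = 9.775.

9.775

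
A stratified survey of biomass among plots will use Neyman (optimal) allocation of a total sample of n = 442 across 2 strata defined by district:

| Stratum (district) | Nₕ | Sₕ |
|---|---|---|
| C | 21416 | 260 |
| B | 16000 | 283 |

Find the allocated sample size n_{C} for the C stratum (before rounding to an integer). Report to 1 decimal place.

243.8

Neyman allocation: nₕ = n·NₕSₕ / Σⱼ NⱼSⱼ.
Σ NⱼSⱼ = 21416·260 + 16000·283 = 1.009616 × 10^7.
n_{C} = 442·21416·260 / (1.009616 × 10^7) = 243.8.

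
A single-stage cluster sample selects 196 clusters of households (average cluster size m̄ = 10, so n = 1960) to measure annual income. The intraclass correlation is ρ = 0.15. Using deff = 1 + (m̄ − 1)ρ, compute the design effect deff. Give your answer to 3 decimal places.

deff = 1 + (10 − 1)·0.15 = 1 + 1.35 = 2.35.

2.350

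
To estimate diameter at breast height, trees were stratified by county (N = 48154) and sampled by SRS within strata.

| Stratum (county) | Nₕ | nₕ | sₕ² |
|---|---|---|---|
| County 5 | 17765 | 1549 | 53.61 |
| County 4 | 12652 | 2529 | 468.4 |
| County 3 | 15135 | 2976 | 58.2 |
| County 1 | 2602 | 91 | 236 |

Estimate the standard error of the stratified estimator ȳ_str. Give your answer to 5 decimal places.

0.15293

Var(ȳ_str) = Σₕ Wₕ²(1 − fₕ)sₕ²/nₕ with Wₕ = Nₕ/N, N = 48154.
County 5: Wₕ = 0.36892055; term = 0.36892055²·(1 − 0.08719392)·53.61/1549 = 0.0042997044.
County 4: Wₕ = 0.26274037; term = 0.26274037²·(1 − 0.19988935)·468.4/2529 = 0.010229908.
County 3: Wₕ = 0.31430411; term = 0.31430411²·(1 − 0.19663033)·58.2/2976 = 0.0015520496.
County 1: Wₕ = 0.05403497; term = 0.05403497²·(1 − 0.03497310)·236/91 = 0.0073073495.
Sum = 0.023389012.
SE = √(0.023389012) = 0.15293.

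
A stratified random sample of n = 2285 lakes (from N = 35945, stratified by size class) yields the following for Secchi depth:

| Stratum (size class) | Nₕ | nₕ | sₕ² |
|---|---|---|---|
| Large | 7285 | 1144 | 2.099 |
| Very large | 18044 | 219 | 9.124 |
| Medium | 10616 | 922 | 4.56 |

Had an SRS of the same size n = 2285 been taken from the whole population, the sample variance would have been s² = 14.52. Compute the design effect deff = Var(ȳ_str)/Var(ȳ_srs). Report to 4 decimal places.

Var(ȳ_str) = Σ Wₕ²(1−fₕ)sₕ²/nₕ with Wₕ = Nₕ/35945:
  Large: (7285/35945)²·(1−1144/7285)·2.099/1144 = 6.3529888 × 10^-5
  Very large: (18044/35945)²·(1−219/18044)·9.124/219 = 0.010371141
  Medium: (10616/35945)²·(1−922/10616)·4.56/922 = 3.9393165 × 10^-4
  → Var(ȳ_str) = 0.010828603.
Var(ȳ_srs) = (1 − 2285/35945)·14.52/2285 = 0.0059505353.
deff = 0.010828603 / 0.0059505353 = 1.8198.

1.8198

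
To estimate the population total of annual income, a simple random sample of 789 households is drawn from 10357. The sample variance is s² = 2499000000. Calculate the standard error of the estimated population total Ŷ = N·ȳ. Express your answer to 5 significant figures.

1.7716 × 10^7

Var(Ŷ) = N²·Var(ȳ) = N²·(1 − n/N)·s²/n.
f = 789/10357 = 0.07618036; Var(ȳ) = 0.92381964·2499000000/789 = 2.9260143 × 10^6.
Var(Ŷ) = 10357² · (2.9260143 × 10^6) = 3.1386609 × 10^14.
SE(Ŷ) = √(3.1386609 × 10^14) = 1.7716 × 10^7.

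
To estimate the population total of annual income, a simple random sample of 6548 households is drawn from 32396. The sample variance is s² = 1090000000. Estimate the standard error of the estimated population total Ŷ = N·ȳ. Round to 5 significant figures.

Var(Ŷ) = N²·Var(ȳ) = N²·(1 − n/N)·s²/n.
f = 6548/32396 = 0.20212372; Var(ȳ) = 0.79787628·1090000000/6548 = 132816.91.
Var(Ŷ) = 32396² · 132816.91 = 1.3939146 × 10^14.
SE(Ŷ) = √(1.3939146 × 10^14) = 1.1806 × 10^7.

1.1806 × 10^7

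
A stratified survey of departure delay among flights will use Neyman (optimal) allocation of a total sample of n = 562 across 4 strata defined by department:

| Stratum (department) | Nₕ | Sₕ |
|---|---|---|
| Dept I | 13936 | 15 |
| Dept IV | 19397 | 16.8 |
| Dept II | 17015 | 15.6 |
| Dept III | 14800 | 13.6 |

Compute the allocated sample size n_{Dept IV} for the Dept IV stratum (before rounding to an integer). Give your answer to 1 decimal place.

Neyman allocation: nₕ = n·NₕSₕ / Σⱼ NⱼSⱼ.
Σ NⱼSⱼ = 13936·15 + 19397·16.8 + 17015·15.6 + 14800·13.6 = 1.0016236 × 10^6.
n_{Dept IV} = 562·19397·16.8 / (1.0016236 × 10^6) = 182.8.

182.8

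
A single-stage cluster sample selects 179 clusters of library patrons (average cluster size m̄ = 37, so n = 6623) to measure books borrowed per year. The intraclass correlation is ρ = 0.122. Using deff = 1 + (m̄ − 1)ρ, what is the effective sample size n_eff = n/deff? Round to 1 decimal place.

deff = 1 + (37 − 1)·0.122 = 1 + 4.392 = 5.392.
n_eff = 6623 / 5.392 = 1228.3.

1228.3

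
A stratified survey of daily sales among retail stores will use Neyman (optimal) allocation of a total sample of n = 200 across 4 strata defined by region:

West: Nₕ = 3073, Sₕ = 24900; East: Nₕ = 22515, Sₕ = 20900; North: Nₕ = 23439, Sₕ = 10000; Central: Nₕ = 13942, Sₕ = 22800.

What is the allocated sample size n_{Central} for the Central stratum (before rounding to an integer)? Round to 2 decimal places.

57.83

Neyman allocation: nₕ = n·NₕSₕ / Σⱼ NⱼSⱼ.
Σ NⱼSⱼ = 3073·24900 + 22515·20900 + 23439·10000 + 13942·22800 = 1.0993488 × 10^9.
n_{Central} = 200·13942·22800 / (1.0993488 × 10^9) = 57.83.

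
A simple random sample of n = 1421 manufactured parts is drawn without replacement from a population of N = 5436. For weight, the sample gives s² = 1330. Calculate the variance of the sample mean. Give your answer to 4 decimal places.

0.6913

Under SRS without replacement, Var(ȳ) = (1 − f)·s²/n with f = n/N = 1421/5436 = 0.26140545.
Var(ȳ) = (1 − 0.26140545)·1330/1421 = 0.73859455·0.93596059 = 0.6912954.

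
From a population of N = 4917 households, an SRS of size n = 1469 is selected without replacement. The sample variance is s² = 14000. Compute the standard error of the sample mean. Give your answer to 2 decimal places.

Under SRS without replacement, Var(ȳ) = (1 − f)·s²/n with f = n/N = 1469/4917 = 0.29875941.
Var(ȳ) = (1 − 0.29875941)·14000/1469 = 0.70124059·9.5302927 = 6.6830281.
SE(ȳ) = √(6.6830281) = 2.59.

2.59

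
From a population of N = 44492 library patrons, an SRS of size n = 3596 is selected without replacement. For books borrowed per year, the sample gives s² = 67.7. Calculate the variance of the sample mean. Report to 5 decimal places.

Under SRS without replacement, Var(ȳ) = (1 − f)·s²/n with f = n/N = 3596/44492 = 0.08082352.
Var(ȳ) = (1 − 0.08082352)·67.7/3596 = 0.91917648·0.018826474 = 0.017304852.

0.01730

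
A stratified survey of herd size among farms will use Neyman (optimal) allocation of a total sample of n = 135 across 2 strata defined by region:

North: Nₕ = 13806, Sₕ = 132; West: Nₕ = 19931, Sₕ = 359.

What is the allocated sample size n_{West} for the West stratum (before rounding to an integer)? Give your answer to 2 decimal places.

Neyman allocation: nₕ = n·NₕSₕ / Σⱼ NⱼSⱼ.
Σ NⱼSⱼ = 13806·132 + 19931·359 = 8.977621 × 10^6.
n_{West} = 135·19931·359 / (8.977621 × 10^6) = 107.60.

107.60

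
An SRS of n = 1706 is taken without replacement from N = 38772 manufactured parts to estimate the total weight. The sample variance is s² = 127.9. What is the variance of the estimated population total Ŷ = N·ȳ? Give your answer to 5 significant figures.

Var(Ŷ) = N²·Var(ȳ) = N²·(1 − n/N)·s²/n.
f = 1706/38772 = 0.04400083; Var(ȳ) = 0.95599917·127.9/1706 = 0.071671919.
Var(Ŷ) = 38772² · 0.071671919 = 1.077421 × 10^8.

1.0774 × 10^8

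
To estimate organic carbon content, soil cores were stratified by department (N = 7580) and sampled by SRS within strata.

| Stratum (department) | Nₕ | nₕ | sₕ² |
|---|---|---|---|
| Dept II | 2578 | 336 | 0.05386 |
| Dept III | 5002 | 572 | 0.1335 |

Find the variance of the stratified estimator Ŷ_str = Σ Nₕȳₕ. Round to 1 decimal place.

Var(Ŷ_str) = Σₕ Nₕ²(1 − fₕ)sₕ²/nₕ.
Dept II: 2578²·(1 − 336/2578)·0.05386/336 = 926.50036.
Dept III: 5002²·(1 − 572/5002)·0.1335/572 = 5171.692.
Sum = 6098.1924.

6098.2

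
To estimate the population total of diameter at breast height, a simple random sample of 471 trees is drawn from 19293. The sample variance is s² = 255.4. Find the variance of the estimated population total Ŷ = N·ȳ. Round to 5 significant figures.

Var(Ŷ) = N²·Var(ȳ) = N²·(1 − n/N)·s²/n.
f = 471/19293 = 0.02441300; Var(ȳ) = 0.97558700·255.4/471 = 0.52901257.
Var(Ŷ) = 19293² · 0.52901257 = 1.9690898 × 10^8.

1.9691 × 10^8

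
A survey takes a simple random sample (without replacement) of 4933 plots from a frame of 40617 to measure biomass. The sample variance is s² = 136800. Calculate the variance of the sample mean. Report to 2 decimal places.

24.36

Under SRS without replacement, Var(ȳ) = (1 − f)·s²/n with f = n/N = 4933/40617 = 0.12145161.
Var(ȳ) = (1 − 0.12145161)·136800/4933 = 0.87854839·27.731603 = 24.363556.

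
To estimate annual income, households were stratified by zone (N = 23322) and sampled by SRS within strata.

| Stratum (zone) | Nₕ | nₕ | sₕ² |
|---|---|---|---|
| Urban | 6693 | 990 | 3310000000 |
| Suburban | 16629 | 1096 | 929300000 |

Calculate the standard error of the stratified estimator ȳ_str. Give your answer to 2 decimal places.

798.30

Var(ȳ_str) = Σₕ Wₕ²(1 − fₕ)sₕ²/nₕ with Wₕ = Nₕ/N, N = 23322.
Urban: Wₕ = 0.28698225; term = 0.28698225²·(1 − 0.14791573)·3310000000/990 = 234631.01.
Suburban: Wₕ = 0.71301775; term = 0.71301775²·(1 − 0.06590895)·929300000/1096 = 402657.02.
Sum = 637288.03.
SE = √(637288.03) = 798.30.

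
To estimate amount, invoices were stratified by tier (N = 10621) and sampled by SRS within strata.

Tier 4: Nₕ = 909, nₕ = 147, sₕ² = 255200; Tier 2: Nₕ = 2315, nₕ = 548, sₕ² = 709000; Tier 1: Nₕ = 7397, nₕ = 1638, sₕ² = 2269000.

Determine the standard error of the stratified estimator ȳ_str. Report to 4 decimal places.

Var(ȳ_str) = Σₕ Wₕ²(1 − fₕ)sₕ²/nₕ with Wₕ = Nₕ/N, N = 10621.
Tier 4: Wₕ = 0.08558516; term = 0.08558516²·(1 − 0.16171617)·255200/147 = 10.659857.
Tier 2: Wₕ = 0.21796441; term = 0.21796441²·(1 − 0.23671706)·709000/548 = 46.916154.
Tier 1: Wₕ = 0.69645043; term = 0.69645043²·(1 − 0.22144112)·2269000/1638 = 523.10934.
Sum = 580.68535.
SE = √(580.68535) = 24.0974.

24.0974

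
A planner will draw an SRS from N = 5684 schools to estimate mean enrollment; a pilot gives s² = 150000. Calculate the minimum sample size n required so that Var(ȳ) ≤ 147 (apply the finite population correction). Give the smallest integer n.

866

Without fpc, n₀ = s²/D = 150000/147 = 1020.4082.
With fpc, (1 − n/N)·s²/n ≤ D requires n ≥ n₀/(1 + n₀/N) = 1020.4082/(1 + 1020.4082/5684) = 865.1025.
Rounding up, n = 866.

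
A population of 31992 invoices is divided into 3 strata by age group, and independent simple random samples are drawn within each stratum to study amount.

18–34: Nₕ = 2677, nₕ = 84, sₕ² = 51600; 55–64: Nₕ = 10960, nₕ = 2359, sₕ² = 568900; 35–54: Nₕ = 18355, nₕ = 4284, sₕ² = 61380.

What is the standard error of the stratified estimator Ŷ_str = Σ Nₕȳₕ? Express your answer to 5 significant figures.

Var(Ŷ_str) = Σₕ Nₕ²(1 − fₕ)sₕ²/nₕ.
18–34: 2677²·(1 − 84/2677)·51600/84 = 4.2640403 × 10^9.
55–64: 10960²·(1 − 2359/10960)·568900/2359 = 2.2733562 × 10^10.
35–54: 18355²·(1 − 4284/18355)·61380/4284 = 3.700469 × 10^9.
Sum = 3.0698071 × 10^10.
SE = √(3.0698071 × 10^10) = 175210.

175210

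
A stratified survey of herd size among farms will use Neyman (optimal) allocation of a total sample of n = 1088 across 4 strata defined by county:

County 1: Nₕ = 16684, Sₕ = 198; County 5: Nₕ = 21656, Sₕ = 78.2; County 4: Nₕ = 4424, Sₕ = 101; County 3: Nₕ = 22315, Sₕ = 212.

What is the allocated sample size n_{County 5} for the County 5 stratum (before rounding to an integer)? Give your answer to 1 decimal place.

181.1

Neyman allocation: nₕ = n·NₕSₕ / Σⱼ NⱼSⱼ.
Σ NⱼSⱼ = 16684·198 + 21656·78.2 + 4424·101 + 22315·212 = 1.0174535 × 10^7.
n_{County 5} = 1088·21656·78.2 / (1.0174535 × 10^7) = 181.1.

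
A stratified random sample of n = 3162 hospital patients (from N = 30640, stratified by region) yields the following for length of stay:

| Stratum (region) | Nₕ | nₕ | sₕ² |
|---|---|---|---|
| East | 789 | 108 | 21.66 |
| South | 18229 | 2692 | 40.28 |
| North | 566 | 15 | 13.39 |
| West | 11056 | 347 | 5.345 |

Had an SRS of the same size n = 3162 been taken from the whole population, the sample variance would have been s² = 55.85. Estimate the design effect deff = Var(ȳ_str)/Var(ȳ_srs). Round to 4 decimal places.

Var(ȳ_str) = Σ Wₕ²(1−fₕ)sₕ²/nₕ with Wₕ = Nₕ/30640:
  East: (789/30640)²·(1−108/789)·21.66/108 = 1.1478398 × 10^-4
  South: (18229/30640)²·(1−2692/18229)·40.28/2692 = 0.0045140555
  North: (566/30640)²·(1−15/566)·13.39/15 = 2.9653764 × 10^-4
  West: (11056/30640)²·(1−347/11056)·5.345/347 = 0.0019426191
  → Var(ȳ_str) = 0.0068679962.
Var(ȳ_srs) = (1 − 3162/30640)·55.85/3162 = 0.015840091.
deff = 0.0068679962 / 0.015840091 = 0.4336.

0.4336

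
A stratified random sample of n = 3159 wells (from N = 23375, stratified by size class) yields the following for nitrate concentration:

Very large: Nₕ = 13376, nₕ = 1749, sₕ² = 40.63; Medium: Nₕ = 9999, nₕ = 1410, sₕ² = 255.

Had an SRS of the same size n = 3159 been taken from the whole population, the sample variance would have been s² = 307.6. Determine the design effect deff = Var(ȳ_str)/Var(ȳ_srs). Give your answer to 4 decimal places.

0.4161

Var(ȳ_str) = Σ Wₕ²(1−fₕ)sₕ²/nₕ with Wₕ = Nₕ/23375:
  Very large: (13376/23375)²·(1−1749/13376)·40.63/1749 = 0.0066122263
  Medium: (9999/23375)²·(1−1410/9999)·255/1410 = 0.028426082
  → Var(ȳ_str) = 0.035038308.
Var(ȳ_srs) = (1 − 3159/23375)·307.6/3159 = 0.084213228.
deff = 0.035038308 / 0.084213228 = 0.4161.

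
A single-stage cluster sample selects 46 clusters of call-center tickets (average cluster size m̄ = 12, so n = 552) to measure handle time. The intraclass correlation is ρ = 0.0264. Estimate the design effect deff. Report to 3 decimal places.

1.290

deff = 1 + (12 − 1)·0.0264 = 1 + 0.2904 = 1.2904.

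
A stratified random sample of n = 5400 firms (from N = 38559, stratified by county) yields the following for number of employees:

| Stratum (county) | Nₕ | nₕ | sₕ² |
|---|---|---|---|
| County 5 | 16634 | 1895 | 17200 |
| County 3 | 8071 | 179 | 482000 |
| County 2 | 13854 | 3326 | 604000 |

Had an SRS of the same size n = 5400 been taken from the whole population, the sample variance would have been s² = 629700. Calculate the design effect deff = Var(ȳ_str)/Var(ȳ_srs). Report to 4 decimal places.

Var(ȳ_str) = Σ Wₕ²(1−fₕ)sₕ²/nₕ with Wₕ = Nₕ/38559:
  County 5: (16634/38559)²·(1−1895/16634)·17200/1895 = 1.496692
  County 3: (8071/38559)²·(1−179/8071)·482000/179 = 115.36044
  County 2: (13854/38559)²·(1−3326/13854)·604000/3326 = 17.814934
  → Var(ȳ_str) = 134.67207.
Var(ȳ_srs) = (1 − 5400/38559)·629700/5400 = 100.28029.
deff = 134.67207 / 100.28029 = 1.3430.

1.3430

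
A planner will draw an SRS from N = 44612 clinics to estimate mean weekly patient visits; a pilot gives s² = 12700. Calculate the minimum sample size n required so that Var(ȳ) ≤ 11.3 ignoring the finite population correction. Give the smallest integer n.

Without fpc, n₀ = s²/D = 12700/11.3 = 1123.8938.
Rounding up, n = 1124.

1124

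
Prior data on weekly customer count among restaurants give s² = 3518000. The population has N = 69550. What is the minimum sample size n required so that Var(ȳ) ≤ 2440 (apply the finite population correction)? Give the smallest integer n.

1413

Without fpc, n₀ = s²/D = 3518000/2440 = 1441.8033.
With fpc, (1 − n/N)·s²/n ≤ D requires n ≥ n₀/(1 + n₀/N) = 1441.8033/(1 + 1441.8033/69550) = 1412.5211.
Rounding up, n = 1413.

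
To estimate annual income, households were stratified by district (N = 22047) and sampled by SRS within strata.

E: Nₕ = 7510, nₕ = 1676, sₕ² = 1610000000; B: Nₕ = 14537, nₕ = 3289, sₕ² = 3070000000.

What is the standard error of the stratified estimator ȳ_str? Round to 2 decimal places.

Var(ȳ_str) = Σₕ Wₕ²(1 − fₕ)sₕ²/nₕ with Wₕ = Nₕ/N, N = 22047.
E: Wₕ = 0.34063591; term = 0.34063591²·(1 − 0.22316911)·1610000000/1676 = 86588.301.
B: Wₕ = 0.65936409; term = 0.65936409²·(1 − 0.22625026)·3070000000/3289 = 313997.07.
Sum = 400585.37.
SE = √(400585.37) = 632.92.

632.92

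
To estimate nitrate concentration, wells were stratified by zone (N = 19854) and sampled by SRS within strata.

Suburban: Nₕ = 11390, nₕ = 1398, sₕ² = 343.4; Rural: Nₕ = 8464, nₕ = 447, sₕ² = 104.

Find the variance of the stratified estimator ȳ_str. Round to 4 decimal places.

Var(ȳ_str) = Σₕ Wₕ²(1 − fₕ)sₕ²/nₕ with Wₕ = Nₕ/N, N = 19854.
Suburban: Wₕ = 0.57368792; term = 0.57368792²·(1 − 0.12273924)·343.4/1398 = 0.070920736.
Rural: Wₕ = 0.42631208; term = 0.42631208²·(1 − 0.05281191)·104/447 = 0.040051365.
Sum = 0.1109721.

0.1110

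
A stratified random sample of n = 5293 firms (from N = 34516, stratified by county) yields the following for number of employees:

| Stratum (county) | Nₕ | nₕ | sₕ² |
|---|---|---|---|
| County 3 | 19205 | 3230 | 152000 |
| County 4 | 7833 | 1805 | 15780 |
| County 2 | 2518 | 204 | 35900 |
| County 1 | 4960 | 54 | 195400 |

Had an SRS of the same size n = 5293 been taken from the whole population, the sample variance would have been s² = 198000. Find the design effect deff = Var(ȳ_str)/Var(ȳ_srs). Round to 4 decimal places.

Var(ȳ_str) = Σ Wₕ²(1−fₕ)sₕ²/nₕ with Wₕ = Nₕ/34516:
  County 3: (19205/34516)²·(1−3230/19205)·152000/3230 = 12.11868
  County 4: (7833/34516)²·(1−1805/7833)·15780/1805 = 0.34648963
  County 2: (2518/34516)²·(1−204/2518)·35900/204 = 0.86068145
  County 1: (4960/34516)²·(1−54/4960)·195400/54 = 73.909302
  → Var(ȳ_str) = 87.235153.
Var(ȳ_srs) = (1 − 5293/34516)·198000/5293 = 31.671427.
deff = 87.235153 / 31.671427 = 2.7544.

2.7544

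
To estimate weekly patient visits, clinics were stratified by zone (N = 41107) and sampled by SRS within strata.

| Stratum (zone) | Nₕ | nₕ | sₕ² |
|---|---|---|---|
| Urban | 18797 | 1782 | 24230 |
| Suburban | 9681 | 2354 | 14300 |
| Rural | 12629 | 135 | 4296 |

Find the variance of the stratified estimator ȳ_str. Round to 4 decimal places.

Var(ȳ_str) = Σₕ Wₕ²(1 − fₕ)sₕ²/nₕ with Wₕ = Nₕ/N, N = 41107.
Urban: Wₕ = 0.45727005; term = 0.45727005²·(1 − 0.09480236)·24230/1782 = 2.573562.
Suburban: Wₕ = 0.23550733; term = 0.23550733²·(1 − 0.24315670)·14300/2354 = 0.25500249.
Rural: Wₕ = 0.30722261; term = 0.30722261²·(1 − 0.01068968)·4296/135 = 2.9714567.
Sum = 5.8000212.

5.8000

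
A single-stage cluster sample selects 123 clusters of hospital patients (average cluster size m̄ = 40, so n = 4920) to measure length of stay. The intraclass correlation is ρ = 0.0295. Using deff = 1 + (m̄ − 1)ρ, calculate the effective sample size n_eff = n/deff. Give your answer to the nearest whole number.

2288

deff = 1 + (40 − 1)·0.0295 = 1 + 1.1505 = 2.1505.
n_eff = 4920 / 2.1505 = 2288.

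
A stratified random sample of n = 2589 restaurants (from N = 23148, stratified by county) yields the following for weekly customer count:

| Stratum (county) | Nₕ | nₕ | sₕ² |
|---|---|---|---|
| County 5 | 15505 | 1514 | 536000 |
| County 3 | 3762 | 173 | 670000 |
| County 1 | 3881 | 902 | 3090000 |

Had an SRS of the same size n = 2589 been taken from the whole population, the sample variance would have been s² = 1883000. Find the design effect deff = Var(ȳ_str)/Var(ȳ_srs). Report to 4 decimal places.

0.4874

Var(ȳ_str) = Σ Wₕ²(1−fₕ)sₕ²/nₕ with Wₕ = Nₕ/23148:
  County 5: (15505/23148)²·(1−1514/15505)·536000/1514 = 143.32848
  County 3: (3762/23148)²·(1−173/3762)·670000/173 = 97.587457
  County 1: (3881/23148)²·(1−902/3881)·3090000/902 = 73.916116
  → Var(ȳ_str) = 314.83205.
Var(ȳ_srs) = (1 − 2589/23148)·1883000/2589 = 645.96172.
deff = 314.83205 / 645.96172 = 0.4874.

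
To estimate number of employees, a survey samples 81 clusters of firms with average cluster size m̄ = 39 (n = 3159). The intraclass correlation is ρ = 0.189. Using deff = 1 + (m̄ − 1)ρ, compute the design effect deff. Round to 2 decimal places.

deff = 1 + (39 − 1)·0.189 = 1 + 7.182 = 8.182.

8.18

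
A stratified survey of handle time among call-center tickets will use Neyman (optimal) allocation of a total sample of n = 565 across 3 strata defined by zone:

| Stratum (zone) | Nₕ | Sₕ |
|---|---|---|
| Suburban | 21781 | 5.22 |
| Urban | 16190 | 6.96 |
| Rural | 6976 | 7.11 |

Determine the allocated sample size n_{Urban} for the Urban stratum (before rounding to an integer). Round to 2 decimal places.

Neyman allocation: nₕ = n·NₕSₕ / Σⱼ NⱼSⱼ.
Σ NⱼSⱼ = 21781·5.22 + 16190·6.96 + 6976·7.11 = 275978.58.
n_{Urban} = 565·16190·6.96 / 275978.58 = 230.69.

230.69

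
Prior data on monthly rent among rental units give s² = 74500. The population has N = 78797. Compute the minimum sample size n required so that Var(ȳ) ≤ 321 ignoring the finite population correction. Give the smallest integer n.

233

Without fpc, n₀ = s²/D = 74500/321 = 232.0872.
Rounding up, n = 233.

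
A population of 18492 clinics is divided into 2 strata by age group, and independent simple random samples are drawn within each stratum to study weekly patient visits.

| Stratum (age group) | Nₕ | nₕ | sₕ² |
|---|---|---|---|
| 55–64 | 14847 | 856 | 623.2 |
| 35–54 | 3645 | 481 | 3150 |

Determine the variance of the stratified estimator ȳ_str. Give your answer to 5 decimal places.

Var(ȳ_str) = Σₕ Wₕ²(1 − fₕ)sₕ²/nₕ with Wₕ = Nₕ/N, N = 18492.
55–64: Wₕ = 0.80288774; term = 0.80288774²·(1 − 0.05765475)·623.2/856 = 0.44225564.
35–54: Wₕ = 0.19711226; term = 0.19711226²·(1 − 0.13196159)·3150/481 = 0.22086745.
Sum = 0.66312309.

0.66312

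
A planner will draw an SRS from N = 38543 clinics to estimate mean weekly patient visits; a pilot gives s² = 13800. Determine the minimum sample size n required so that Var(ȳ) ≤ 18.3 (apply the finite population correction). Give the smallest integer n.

Without fpc, n₀ = s²/D = 13800/18.3 = 754.0984.
With fpc, (1 − n/N)·s²/n ≤ D requires n ≥ n₀/(1 + n₀/N) = 754.0984/(1 + 754.0984/38543) = 739.6275.
Rounding up, n = 740.

740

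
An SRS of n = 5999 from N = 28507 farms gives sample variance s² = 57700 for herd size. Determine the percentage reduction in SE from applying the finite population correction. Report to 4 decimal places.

11.1428

f = n/N = 5999/28507 = 0.21043954.
SE_no-fpc = √(s²/n) = 3.1013335; SE_fpc = √((1−f)s²/n) = 2.7557586.
Ratio = √(1−f) = 0.88857215. Reduction = 100·(1 − 0.88857215) = 11.1428%.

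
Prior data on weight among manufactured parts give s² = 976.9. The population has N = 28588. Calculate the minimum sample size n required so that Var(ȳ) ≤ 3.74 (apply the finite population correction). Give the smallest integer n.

259

Without fpc, n₀ = s²/D = 976.9/3.74 = 261.2032.
With fpc, (1 − n/N)·s²/n ≤ D requires n ≥ n₀/(1 + n₀/N) = 261.2032/(1 + 261.2032/28588) = 258.8382.
Rounding up, n = 259.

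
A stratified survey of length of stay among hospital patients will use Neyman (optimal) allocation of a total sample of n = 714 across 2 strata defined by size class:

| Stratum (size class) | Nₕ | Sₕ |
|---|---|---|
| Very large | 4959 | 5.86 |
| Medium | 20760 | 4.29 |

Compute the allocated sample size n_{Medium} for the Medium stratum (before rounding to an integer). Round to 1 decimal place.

Neyman allocation: nₕ = n·NₕSₕ / Σⱼ NⱼSⱼ.
Σ NⱼSⱼ = 4959·5.86 + 20760·4.29 = 118120.14.
n_{Medium} = 714·20760·4.29 / 118120.14 = 538.3.

538.3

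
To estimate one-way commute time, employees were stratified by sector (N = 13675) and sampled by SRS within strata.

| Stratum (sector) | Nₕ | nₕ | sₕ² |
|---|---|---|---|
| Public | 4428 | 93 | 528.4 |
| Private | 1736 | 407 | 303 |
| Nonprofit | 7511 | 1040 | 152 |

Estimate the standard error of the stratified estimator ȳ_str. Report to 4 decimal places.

Var(ȳ_str) = Σₕ Wₕ²(1 − fₕ)sₕ²/nₕ with Wₕ = Nₕ/N, N = 13675.
Public: Wₕ = 0.32380256; term = 0.32380256²·(1 − 0.02100271)·528.4/93 = 0.58320589.
Private: Wₕ = 0.12694698; term = 0.12694698²·(1 − 0.23444700)·303/407 = 0.0091847693.
Nonprofit: Wₕ = 0.54925046; term = 0.54925046²·(1 − 0.13846359)·152/1040 = 0.037986103.
Sum = 0.63037676.
SE = √(0.63037676) = 0.7940.

0.7940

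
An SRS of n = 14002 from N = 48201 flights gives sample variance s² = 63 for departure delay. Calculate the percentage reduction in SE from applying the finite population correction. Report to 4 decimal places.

f = n/N = 14002/48201 = 0.29049190.
SE_no-fpc = √(s²/n) = 0.067077248; SE_fpc = √((1−f)s²/n) = 0.056500712.
Ratio = √(1−f) = 0.84232304. Reduction = 100·(1 − 0.84232304) = 15.7677%.

15.7677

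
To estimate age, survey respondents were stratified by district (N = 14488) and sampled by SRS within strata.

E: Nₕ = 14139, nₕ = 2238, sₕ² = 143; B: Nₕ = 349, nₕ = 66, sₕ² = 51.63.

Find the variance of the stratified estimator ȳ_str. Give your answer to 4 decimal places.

Var(ȳ_str) = Σₕ Wₕ²(1 − fₕ)sₕ²/nₕ with Wₕ = Nₕ/N, N = 14488.
E: Wₕ = 0.97591110; term = 0.97591110²·(1 − 0.15828559)·143/2238 = 0.051222554.
B: Wₕ = 0.02408890; term = 0.02408890²·(1 − 0.18911175)·51.63/66 = 3.6808929 × 10^-4.
Sum = 0.051590643.

0.0516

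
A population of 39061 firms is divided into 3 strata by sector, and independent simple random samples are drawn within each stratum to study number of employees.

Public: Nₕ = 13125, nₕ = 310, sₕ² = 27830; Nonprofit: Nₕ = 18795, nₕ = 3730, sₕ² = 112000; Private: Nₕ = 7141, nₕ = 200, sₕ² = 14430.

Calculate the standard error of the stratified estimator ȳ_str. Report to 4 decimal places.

Var(ȳ_str) = Σₕ Wₕ²(1 − fₕ)sₕ²/nₕ with Wₕ = Nₕ/N, N = 39061.
Public: Wₕ = 0.33601290; term = 0.33601290²·(1 − 0.02361905)·27830/310 = 9.8965249.
Nonprofit: Wₕ = 0.48117048; term = 0.48117048²·(1 − 0.19845704)·112000/3730 = 5.572293.
Private: Wₕ = 0.18281662; term = 0.18281662²·(1 − 0.02800728)·14430/200 = 2.3438548.
Sum = 17.812673.
SE = √(17.812673) = 4.2205.

4.2205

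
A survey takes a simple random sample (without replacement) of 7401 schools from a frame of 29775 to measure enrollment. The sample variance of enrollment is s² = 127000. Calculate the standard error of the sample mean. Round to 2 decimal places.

Under SRS without replacement, Var(ȳ) = (1 − f)·s²/n with f = n/N = 7401/29775 = 0.24856423.
Var(ȳ) = (1 − 0.24856423)·127000/7401 = 0.75143577·17.159843 = 12.89452.
SE(ȳ) = √(12.89452) = 3.59.

3.59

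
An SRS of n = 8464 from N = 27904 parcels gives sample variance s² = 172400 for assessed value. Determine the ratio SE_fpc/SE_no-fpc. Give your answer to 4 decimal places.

f = n/N = 8464/27904 = 0.30332569.
SE_no-fpc = √(s²/n) = 4.5131608; SE_fpc = √((1−f)s²/n) = 3.7670007.
Ratio = √(1−f) = 0.83467018.

0.8347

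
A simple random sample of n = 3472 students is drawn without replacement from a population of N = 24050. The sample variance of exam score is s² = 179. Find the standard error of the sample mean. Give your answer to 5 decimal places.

0.21003

Under SRS without replacement, Var(ȳ) = (1 − f)·s²/n with f = n/N = 3472/24050 = 0.14436590.
Var(ȳ) = (1 − 0.14436590)·179/3472 = 0.85563410·0.0515553 = 0.044112472.
SE(ȳ) = √(0.044112472) = 0.21003.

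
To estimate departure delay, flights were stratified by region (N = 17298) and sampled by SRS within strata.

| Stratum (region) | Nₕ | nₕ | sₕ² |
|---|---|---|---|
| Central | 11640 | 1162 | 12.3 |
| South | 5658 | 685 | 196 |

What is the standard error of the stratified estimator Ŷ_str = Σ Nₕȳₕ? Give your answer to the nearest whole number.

3056

Var(Ŷ_str) = Σₕ Nₕ²(1 − fₕ)sₕ²/nₕ.
Central: 11640²·(1 − 1162/11640)·12.3/1162 = 1.2910122 × 10^6.
South: 5658²·(1 − 685/5658)·196/685 = 8.0509458 × 10^6.
Sum = 9.341958 × 10^6.
SE = √(9.341958 × 10^6) = 3056.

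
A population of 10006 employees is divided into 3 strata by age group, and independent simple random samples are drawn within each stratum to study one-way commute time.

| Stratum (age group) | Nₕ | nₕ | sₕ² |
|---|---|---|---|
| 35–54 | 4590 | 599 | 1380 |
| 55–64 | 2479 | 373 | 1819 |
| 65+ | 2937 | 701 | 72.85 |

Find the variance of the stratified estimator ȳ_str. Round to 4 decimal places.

Var(ȳ_str) = Σₕ Wₕ²(1 − fₕ)sₕ²/nₕ with Wₕ = Nₕ/N, N = 10006.
35–54: Wₕ = 0.45872477; term = 0.45872477²·(1 − 0.13050109)·1380/599 = 0.42152727.
55–64: Wₕ = 0.24775135; term = 0.24775135²·(1 − 0.15046390)·1819/373 = 0.25429497.
65+: Wₕ = 0.29352389; term = 0.29352389²·(1 − 0.23867892)·72.85/701 = 0.0068165761.
Sum = 0.68263882.

0.6826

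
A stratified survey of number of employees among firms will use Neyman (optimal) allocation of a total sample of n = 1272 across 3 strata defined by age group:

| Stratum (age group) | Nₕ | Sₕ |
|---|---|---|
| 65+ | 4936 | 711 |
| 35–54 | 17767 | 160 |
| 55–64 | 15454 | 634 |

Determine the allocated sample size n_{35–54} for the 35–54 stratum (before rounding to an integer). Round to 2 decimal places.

223.90

Neyman allocation: nₕ = n·NₕSₕ / Σⱼ NⱼSⱼ.
Σ NⱼSⱼ = 4936·711 + 17767·160 + 15454·634 = 1.6150052 × 10^7.
n_{35–54} = 1272·17767·160 / (1.6150052 × 10^7) = 223.90.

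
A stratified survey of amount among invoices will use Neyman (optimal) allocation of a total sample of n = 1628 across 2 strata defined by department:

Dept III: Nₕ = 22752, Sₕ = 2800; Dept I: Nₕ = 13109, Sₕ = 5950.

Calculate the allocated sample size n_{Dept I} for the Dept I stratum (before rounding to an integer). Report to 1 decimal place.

896.1

Neyman allocation: nₕ = n·NₕSₕ / Σⱼ NⱼSⱼ.
Σ NⱼSⱼ = 22752·2800 + 13109·5950 = 1.4170415 × 10^8.
n_{Dept I} = 1628·13109·5950 / (1.4170415 × 10^8) = 896.1.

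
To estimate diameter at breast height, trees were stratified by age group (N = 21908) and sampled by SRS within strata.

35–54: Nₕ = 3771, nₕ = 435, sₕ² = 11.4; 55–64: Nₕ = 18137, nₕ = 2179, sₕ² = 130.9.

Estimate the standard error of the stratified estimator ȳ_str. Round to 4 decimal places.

Var(ȳ_str) = Σₕ Wₕ²(1 − fₕ)sₕ²/nₕ with Wₕ = Nₕ/N, N = 21908.
35–54: Wₕ = 0.17212890; term = 0.17212890²·(1 − 0.11535402)·11.4/435 = 6.8689872 × 10^-4.
55–64: Wₕ = 0.82787110; term = 0.82787110²·(1 − 0.12014115)·130.9/2179 = 0.03622604.
Sum = 0.036912939.
SE = √(0.036912939) = 0.1921.

0.1921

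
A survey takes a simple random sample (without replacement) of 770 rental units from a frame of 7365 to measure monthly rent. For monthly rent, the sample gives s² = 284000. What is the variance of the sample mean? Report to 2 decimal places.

Under SRS without replacement, Var(ȳ) = (1 − f)·s²/n with f = n/N = 770/7365 = 0.10454854.
Var(ȳ) = (1 − 0.10454854)·284000/770 = 0.89545146·368.83117 = 330.27041.

330.27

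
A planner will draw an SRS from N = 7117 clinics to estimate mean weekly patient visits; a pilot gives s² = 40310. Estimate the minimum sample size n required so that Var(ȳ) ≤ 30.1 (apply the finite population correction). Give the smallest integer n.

Without fpc, n₀ = s²/D = 40310/30.1 = 1339.2027.
With fpc, (1 − n/N)·s²/n ≤ D requires n ≥ n₀/(1 + n₀/N) = 1339.2027/(1 + 1339.2027/7117) = 1127.1141.
Rounding up, n = 1128.

1128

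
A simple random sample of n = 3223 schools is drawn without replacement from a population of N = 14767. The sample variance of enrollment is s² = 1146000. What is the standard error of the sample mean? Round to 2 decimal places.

Under SRS without replacement, Var(ȳ) = (1 − f)·s²/n with f = n/N = 3223/14767 = 0.21825692.
Var(ȳ) = (1 − 0.21825692)·1146000/3223 = 0.78174308·355.56935 = 277.96387.
SE(ȳ) = √(277.96387) = 16.67.

16.67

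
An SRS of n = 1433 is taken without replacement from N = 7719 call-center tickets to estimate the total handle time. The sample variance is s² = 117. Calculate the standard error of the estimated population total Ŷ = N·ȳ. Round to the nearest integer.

1990

Var(Ŷ) = N²·Var(ȳ) = N²·(1 − n/N)·s²/n.
f = 1433/7719 = 0.18564581; Var(ȳ) = 0.81435419·117/1433 = 0.066489491.
Var(Ŷ) = 7719² · 0.066489491 = 3.9616407 × 10^6.
SE(Ŷ) = √(3.9616407 × 10^6) = 1990.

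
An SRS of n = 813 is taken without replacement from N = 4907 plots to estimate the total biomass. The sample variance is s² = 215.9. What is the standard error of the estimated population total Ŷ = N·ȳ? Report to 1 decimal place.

Var(Ŷ) = N²·Var(ȳ) = N²·(1 − n/N)·s²/n.
f = 813/4907 = 0.16568168; Var(ȳ) = 0.83431832·215.9/813 = 0.22156129.
Var(Ŷ) = 4907² · 0.22156129 = 5.3348965 × 10^6.
SE(Ŷ) = √(5.3348965 × 10^6) = 2309.7.

2309.7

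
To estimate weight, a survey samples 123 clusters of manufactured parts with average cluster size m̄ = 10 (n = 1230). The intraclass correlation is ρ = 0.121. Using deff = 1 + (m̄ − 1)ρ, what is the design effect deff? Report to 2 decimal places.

2.09

deff = 1 + (10 − 1)·0.121 = 1 + 1.089 = 2.089.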